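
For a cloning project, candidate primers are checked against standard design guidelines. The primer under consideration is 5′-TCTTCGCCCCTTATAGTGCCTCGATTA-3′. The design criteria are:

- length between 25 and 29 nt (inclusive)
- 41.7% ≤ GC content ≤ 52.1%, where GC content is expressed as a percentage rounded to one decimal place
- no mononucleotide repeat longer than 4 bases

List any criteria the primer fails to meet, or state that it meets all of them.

Base counts: A=4, T=10, G=4, C=9 (length 27).
length: length 27 ✓
GC content: GC 13/27 = 48.1% ✓
homopolymer run: longest run = 4 ✓

Meets all criteria.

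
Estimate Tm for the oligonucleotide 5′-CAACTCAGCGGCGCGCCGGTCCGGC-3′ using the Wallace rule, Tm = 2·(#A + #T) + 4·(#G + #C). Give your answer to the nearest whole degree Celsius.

Base counts: A=3, T=2, G=9, C=11 (length 25).
Tm = 2·(3+2) + 4·(9+11) = 2·5 + 4·20 = 10 + 80 = 90°C.

90°C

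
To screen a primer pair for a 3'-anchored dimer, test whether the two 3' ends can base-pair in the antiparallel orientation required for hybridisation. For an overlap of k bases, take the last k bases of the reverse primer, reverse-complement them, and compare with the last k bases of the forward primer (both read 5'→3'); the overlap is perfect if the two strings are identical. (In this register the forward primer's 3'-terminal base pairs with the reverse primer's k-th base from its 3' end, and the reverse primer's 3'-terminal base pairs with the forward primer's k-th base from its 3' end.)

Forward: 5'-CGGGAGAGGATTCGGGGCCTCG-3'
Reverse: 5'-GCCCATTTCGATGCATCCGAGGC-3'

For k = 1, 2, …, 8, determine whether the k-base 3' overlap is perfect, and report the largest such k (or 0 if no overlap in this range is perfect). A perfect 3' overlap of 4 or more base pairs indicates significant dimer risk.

Longest perfect overlap: 6 complementary base pairs; significant dimer risk (threshold 4).

Last 8 bases (5'→3') — forward …GGGCCTCG, reverse …TCCGAGGC.
Reverse complement of the reverse primer's last 8 bases: GCCTCGGA; its first k bases are the reverse complement of the reverse primer's last k bases, so a perfect k-base overlap needs the forward primer's last k bases to equal them.
Comparing (forward last k vs required): k=1: G vs G ✓; k=2: CG vs GC ✗; k=3: TCG vs GCC ✗; k=4: CTCG vs GCCT ✗; k=5: CCTCG vs GCCTC ✗; k=6: GCCTCG vs GCCTCG ✓; k=7: GGCCTCG vs GCCTCGG ✗; k=8: GGGCCTCG vs GCCTCGGA ✗.
Perfect overlaps at k = 1, 6; the largest is 6.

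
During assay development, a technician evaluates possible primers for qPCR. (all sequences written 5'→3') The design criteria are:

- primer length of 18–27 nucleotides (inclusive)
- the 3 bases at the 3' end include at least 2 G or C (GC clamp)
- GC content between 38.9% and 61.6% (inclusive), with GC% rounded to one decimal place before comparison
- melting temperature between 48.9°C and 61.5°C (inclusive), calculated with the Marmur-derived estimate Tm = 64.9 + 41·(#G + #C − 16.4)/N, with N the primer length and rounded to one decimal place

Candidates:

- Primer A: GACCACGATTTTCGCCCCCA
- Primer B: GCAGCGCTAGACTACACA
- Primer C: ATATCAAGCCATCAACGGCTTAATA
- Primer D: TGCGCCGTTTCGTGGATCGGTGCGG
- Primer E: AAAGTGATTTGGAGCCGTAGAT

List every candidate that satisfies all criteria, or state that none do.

Primer A (20 nt, A=4 T=4 G=3 C=9): length 20 ✓; 3' end CCA has 2 G/C ✓; GC 12/20 = 60.0% ✓; Tm = 64.9 + 41·(12 − 16.4)/20 = 55.9°C ✓ — passes.
Primer B (18 nt, A=6 T=2 G=4 C=6): length 18 ✓; 3' end ACA has 1 G/C, need ≥2 ✗; GC 10/18 = 55.6% ✓; Tm = 64.9 + 41·(10 − 16.4)/18 = 50.3°C ✓ — fails.
Primer C (25 nt, A=10 T=6 G=3 C=6): length 25 ✓; 3' end ATA has 0 G/C, need ≥2 ✗; GC 9/25 = 36.0%, outside 38.9–61.6% ✗; Tm = 64.9 + 41·(9 − 16.4)/25 = 52.8°C ✓ — fails.
Primer D (25 nt, A=1 T=7 G=11 C=6): length 25 ✓; 3' end CGG has 3 G/C ✓; GC 17/25 = 68.0%, outside 38.9–61.6% ✗; Tm = 64.9 + 41·(17 − 16.4)/25 = 65.9°C, outside 48.9–61.5°C ✗ — fails.
Primer E (22 nt, A=7 T=6 G=7 C=2): length 22 ✓; 3' end GAT has 1 G/C, need ≥2 ✗; GC 9/22 = 40.9% ✓; Tm = 64.9 + 41·(9 − 16.4)/22 = 51.1°C ✓ — fails.

Primer A only.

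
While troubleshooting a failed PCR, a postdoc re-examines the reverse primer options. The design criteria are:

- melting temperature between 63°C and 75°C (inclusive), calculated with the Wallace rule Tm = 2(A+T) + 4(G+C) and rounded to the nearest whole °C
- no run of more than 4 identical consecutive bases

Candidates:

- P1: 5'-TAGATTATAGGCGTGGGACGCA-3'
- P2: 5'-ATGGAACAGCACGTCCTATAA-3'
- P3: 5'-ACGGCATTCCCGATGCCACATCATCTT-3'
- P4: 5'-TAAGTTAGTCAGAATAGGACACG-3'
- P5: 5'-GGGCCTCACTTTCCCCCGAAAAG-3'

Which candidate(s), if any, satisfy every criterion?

P1 (22 nt, A=6 T=5 G=8 C=3): Tm = 2·11 + 4·11 = 66°C ✓; longest run = 3 ✓ — passes.
P2 (21 nt, A=8 T=4 G=4 C=5): Tm = 2·12 + 4·9 = 60°C, outside 63–75°C ✗; longest run = 2 ✓ — fails.
P3 (27 nt, A=6 T=7 G=4 C=10): Tm = 2·13 + 4·14 = 82°C, outside 63–75°C ✗; longest run = 3 ✓ — fails.
P4 (23 nt, A=9 T=5 G=6 C=3): Tm = 2·14 + 4·9 = 64°C ✓; longest run = 2 ✓ — passes.
P5 (23 nt, A=5 T=4 G=5 C=9): Tm = 2·9 + 4·14 = 74°C ✓; longest run = 5, exceeds 4 ✗ — fails.

P1 and P4.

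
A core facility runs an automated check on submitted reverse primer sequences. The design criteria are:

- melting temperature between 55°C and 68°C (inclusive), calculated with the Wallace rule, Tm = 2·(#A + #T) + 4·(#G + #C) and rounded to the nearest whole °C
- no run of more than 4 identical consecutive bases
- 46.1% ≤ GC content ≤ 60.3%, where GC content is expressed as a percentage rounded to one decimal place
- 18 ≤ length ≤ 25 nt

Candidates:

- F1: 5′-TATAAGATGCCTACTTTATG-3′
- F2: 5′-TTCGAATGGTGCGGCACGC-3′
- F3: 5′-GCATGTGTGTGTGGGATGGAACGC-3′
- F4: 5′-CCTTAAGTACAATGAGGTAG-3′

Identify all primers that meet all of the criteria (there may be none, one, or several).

F1 (20 nt, A=6 T=8 G=3 C=3): Tm = 2·14 + 4·6 = 52°C, outside 55–68°C ✗; longest run = 3 ✓; GC 6/20 = 30.0%, outside 46.1–60.3% ✗; length 20 ✓ — fails.
F2 (19 nt, A=3 T=4 G=7 C=5): Tm = 2·7 + 4·12 = 62°C ✓; longest run = 2 ✓; GC 12/19 = 63.2%, outside 46.1–60.3% ✗; length 19 ✓ — fails.
F3 (24 nt, A=4 T=6 G=11 C=3): Tm = 2·10 + 4·14 = 76°C, outside 55–68°C ✗; longest run = 3 ✓; GC 14/24 = 58.3% ✓; length 24 ✓ — fails.
F4 (20 nt, A=7 T=5 G=5 C=3): Tm = 2·12 + 4·8 = 56°C ✓; longest run = 2 ✓; GC 8/20 = 40.0%, outside 46.1–60.3% ✗; length 20 ✓ — fails.

None of the candidates satisfy all criteria.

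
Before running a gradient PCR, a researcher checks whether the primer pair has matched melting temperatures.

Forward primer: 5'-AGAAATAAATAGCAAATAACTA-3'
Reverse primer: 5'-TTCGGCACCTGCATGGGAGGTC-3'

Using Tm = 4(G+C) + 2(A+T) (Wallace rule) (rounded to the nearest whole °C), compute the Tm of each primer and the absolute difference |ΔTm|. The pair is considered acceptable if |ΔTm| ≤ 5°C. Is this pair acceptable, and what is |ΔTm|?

|ΔTm| = 20°C; the pair is not acceptable.

Forward: A=14 T=4 G=2 C=2 → Tm = 2·18 + 4·4 = 52°C.
Reverse: A=3 T=5 G=8 C=6 → Tm = 2·8 + 4·14 = 72°C.
|ΔTm| = |52 − 72| = 20°C, > 5°C.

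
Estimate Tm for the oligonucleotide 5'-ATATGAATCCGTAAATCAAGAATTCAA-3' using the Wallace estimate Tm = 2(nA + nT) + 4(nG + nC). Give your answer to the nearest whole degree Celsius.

68°C

Base counts: A=13, T=7, G=3, C=4 (length 27).
Tm = 2·(13+7) + 4·(3+4) = 2·20 + 4·7 = 40 + 28 = 68°C.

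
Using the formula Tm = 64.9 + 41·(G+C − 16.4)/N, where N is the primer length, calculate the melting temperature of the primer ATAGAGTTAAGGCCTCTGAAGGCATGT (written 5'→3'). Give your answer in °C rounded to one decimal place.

Base counts: A=8, T=7, G=8, C=4; G+C = 12, N = 27.
Tm = 64.9 + 41·(12 − 16.4)/27 = 64.9 + -180.40/27 = 58.2°C.

58.2°C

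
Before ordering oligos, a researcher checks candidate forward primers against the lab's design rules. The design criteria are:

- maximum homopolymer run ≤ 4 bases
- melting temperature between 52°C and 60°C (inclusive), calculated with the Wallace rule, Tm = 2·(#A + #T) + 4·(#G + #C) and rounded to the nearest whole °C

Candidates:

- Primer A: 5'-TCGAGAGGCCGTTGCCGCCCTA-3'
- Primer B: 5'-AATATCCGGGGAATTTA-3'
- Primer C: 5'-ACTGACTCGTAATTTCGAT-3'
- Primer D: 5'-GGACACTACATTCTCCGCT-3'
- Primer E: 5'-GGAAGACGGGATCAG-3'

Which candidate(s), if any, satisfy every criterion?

Primer A (22 nt, A=3 T=4 G=7 C=8): longest run = 3 ✓; Tm = 2·7 + 4·15 = 74°C, outside 52–60°C ✗ — fails.
Primer B (17 nt, A=6 T=5 G=4 C=2): longest run = 4 ✓; Tm = 2·11 + 4·6 = 46°C, outside 52–60°C ✗ — fails.
Primer C (19 nt, A=5 T=7 G=3 C=4): longest run = 3 ✓; Tm = 2·12 + 4·7 = 52°C ✓ — passes.
Primer D (19 nt, A=4 T=5 G=3 C=7): longest run = 2 ✓; Tm = 2·9 + 4·10 = 58°C ✓ — passes.
Primer E (15 nt, A=5 T=1 G=7 C=2): longest run = 3 ✓; Tm = 2·6 + 4·9 = 48°C, outside 52–60°C ✗ — fails.

Primer C and Primer D.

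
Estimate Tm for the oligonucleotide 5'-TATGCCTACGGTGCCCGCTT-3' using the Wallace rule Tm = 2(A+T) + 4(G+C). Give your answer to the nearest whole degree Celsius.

64°C

Base counts: A=2, T=6, G=5, C=7 (length 20).
Tm = 2·(2+6) + 4·(5+7) = 2·8 + 4·12 = 16 + 48 = 64°C.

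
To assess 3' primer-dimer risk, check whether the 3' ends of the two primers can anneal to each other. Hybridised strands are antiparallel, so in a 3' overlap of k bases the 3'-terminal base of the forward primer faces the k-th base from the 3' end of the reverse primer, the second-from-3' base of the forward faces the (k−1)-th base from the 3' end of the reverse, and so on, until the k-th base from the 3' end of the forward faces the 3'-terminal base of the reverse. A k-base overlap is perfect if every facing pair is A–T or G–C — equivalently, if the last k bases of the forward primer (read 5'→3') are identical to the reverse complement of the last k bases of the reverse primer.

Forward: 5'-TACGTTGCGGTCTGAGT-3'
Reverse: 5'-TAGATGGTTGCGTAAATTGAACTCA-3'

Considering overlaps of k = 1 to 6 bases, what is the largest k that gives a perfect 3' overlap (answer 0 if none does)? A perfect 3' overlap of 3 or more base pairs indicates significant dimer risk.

Longest perfect overlap: 5 complementary base pairs; significant dimer risk (threshold 3).

Last 6 bases (5'→3') — forward …CTGAGT, reverse …AACTCA.
Reverse complement of the reverse primer's last 6 bases: TGAGTT; its first k bases are the reverse complement of the reverse primer's last k bases, so a perfect k-base overlap needs the forward primer's last k bases to equal them.
Comparing (forward last k vs required): k=1: T vs T ✓; k=2: GT vs TG ✗; k=3: AGT vs TGA ✗; k=4: GAGT vs TGAG ✗; k=5: TGAGT vs TGAGT ✓; k=6: CTGAGT vs TGAGTT ✗.
Perfect overlaps at k = 1, 5; the largest is 5.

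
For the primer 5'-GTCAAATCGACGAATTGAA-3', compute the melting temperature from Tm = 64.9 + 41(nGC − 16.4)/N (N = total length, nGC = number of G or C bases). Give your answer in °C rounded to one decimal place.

44.6°C

Base counts: A=8, T=4, G=4, C=3; G+C = 7, N = 19.
Tm = 64.9 + 41·(7 − 16.4)/19 = 64.9 + -385.40/19 = 44.6°C.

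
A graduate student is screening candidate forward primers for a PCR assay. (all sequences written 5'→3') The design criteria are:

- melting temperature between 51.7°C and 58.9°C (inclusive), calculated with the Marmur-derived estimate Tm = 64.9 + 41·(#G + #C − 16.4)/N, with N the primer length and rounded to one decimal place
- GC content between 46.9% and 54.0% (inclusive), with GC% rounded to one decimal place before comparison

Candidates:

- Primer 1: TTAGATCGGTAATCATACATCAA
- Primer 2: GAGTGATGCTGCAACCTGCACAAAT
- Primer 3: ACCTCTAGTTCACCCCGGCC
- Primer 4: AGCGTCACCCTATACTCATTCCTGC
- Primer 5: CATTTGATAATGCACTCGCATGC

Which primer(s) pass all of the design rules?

Primer 1 (23 nt, A=9 T=7 G=3 C=4): Tm = 64.9 + 41·(7 − 16.4)/23 = 48.1°C, outside 51.7–58.9°C ✗; GC 7/23 = 30.4%, outside 46.9–54.0% ✗ — fails.
Primer 2 (25 nt, A=8 T=5 G=6 C=6): Tm = 64.9 + 41·(12 − 16.4)/25 = 57.7°C ✓; GC 12/25 = 48.0% ✓ — passes.
Primer 3 (20 nt, A=3 T=4 G=3 C=10): Tm = 64.9 + 41·(13 − 16.4)/20 = 57.9°C ✓; GC 13/20 = 65.0%, outside 46.9–54.0% ✗ — fails.
Primer 4 (25 nt, A=5 T=7 G=3 C=10): Tm = 64.9 + 41·(13 − 16.4)/25 = 59.3°C, outside 51.7–58.9°C ✗; GC 13/25 = 52.0% ✓ — fails.
Primer 5 (23 nt, A=6 T=7 G=4 C=6): Tm = 64.9 + 41·(10 − 16.4)/23 = 53.5°C ✓; GC 10/23 = 43.5%, outside 46.9–54.0% ✗ — fails.

Primer 2 only.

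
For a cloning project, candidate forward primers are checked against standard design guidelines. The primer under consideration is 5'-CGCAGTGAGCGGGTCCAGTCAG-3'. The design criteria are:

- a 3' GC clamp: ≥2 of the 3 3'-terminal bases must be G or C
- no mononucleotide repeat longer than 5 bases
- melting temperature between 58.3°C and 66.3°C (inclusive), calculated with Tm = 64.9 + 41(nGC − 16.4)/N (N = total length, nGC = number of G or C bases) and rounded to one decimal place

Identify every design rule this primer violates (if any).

Meets all criteria.

Base counts: A=4, T=3, G=9, C=6 (length 22).
GC clamp: 3' end CAG has 2 G/C ✓
homopolymer run: longest run = 3 ✓
Tm: Tm = 64.9 + 41·(15 − 16.4)/22 = 62.3°C ✓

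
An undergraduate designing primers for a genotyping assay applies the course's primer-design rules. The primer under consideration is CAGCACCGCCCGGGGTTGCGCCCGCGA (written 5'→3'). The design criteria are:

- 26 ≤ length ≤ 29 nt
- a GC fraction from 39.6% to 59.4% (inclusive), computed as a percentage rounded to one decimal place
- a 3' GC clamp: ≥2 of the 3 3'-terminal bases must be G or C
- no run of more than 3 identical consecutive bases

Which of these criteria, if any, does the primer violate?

Base counts: A=3, T=2, G=10, C=12 (length 27).
length: length 27 ✓
GC content: GC 22/27 = 81.5%, outside 39.6–59.4% ✗
GC clamp: 3' end CGA has 2 G/C ✓
homopolymer run: longest run = 4, exceeds 3 ✗

Fails: GC content, homopolymer run.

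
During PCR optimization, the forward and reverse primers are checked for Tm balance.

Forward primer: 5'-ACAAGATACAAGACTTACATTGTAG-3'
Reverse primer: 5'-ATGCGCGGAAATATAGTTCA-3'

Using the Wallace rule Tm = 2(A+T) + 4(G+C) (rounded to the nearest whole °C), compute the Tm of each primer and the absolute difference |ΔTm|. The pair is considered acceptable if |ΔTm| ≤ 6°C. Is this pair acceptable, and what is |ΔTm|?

Forward: A=11 T=6 G=4 C=4 → Tm = 2·17 + 4·8 = 66°C.
Reverse: A=7 T=5 G=5 C=3 → Tm = 2·12 + 4·8 = 56°C.
|ΔTm| = |66 − 56| = 10°C, > 6°C.

|ΔTm| = 10°C; the pair is not acceptable.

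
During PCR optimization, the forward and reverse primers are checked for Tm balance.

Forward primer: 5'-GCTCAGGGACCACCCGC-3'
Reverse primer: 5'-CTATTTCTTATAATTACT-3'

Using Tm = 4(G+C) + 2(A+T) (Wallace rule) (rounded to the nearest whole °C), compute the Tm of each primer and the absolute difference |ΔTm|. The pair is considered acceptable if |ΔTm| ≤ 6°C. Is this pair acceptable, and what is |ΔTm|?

|ΔTm| = 18°C; the pair is not acceptable.

Forward: A=3 T=1 G=5 C=8 → Tm = 2·4 + 4·13 = 60°C.
Reverse: A=5 T=10 G=0 C=3 → Tm = 2·15 + 4·3 = 42°C.
|ΔTm| = |60 − 42| = 18°C, > 6°C.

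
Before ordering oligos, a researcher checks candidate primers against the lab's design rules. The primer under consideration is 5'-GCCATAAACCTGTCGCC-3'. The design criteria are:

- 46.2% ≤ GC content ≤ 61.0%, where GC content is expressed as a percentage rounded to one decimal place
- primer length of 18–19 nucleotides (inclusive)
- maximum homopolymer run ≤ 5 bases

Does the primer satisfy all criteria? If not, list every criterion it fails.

Base counts: A=4, T=3, G=3, C=7 (length 17).
GC content: GC 10/17 = 58.8% ✓
length: length 17, outside 18–19 ✗
homopolymer run: longest run = 3 ✓

Fails: length.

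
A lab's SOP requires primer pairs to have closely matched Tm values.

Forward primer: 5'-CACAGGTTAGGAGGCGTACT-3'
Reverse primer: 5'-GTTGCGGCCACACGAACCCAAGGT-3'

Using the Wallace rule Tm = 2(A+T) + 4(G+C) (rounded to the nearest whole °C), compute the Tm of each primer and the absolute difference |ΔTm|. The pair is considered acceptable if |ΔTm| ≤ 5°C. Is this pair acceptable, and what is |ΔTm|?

|ΔTm| = 16°C; the pair is not acceptable.

Forward: A=5 T=4 G=7 C=4 → Tm = 2·9 + 4·11 = 62°C.
Reverse: A=6 T=3 G=7 C=8 → Tm = 2·9 + 4·15 = 78°C.
|ΔTm| = |62 − 78| = 16°C, > 5°C.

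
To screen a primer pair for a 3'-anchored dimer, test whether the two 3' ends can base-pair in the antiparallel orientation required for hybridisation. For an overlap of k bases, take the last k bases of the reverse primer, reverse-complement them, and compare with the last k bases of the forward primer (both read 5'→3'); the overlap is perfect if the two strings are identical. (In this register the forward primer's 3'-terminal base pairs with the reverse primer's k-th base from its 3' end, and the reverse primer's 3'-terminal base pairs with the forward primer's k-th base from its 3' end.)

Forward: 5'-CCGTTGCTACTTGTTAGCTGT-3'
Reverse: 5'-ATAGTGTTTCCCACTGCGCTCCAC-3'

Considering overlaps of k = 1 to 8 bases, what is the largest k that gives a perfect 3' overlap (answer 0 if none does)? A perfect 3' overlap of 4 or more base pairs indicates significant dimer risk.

Last 8 bases (5'→3') — forward …TTAGCTGT, reverse …CGCTCCAC.
Reverse complement of the reverse primer's last 8 bases: GTGGAGCG; its first k bases are the reverse complement of the reverse primer's last k bases, so a perfect k-base overlap needs the forward primer's last k bases to equal them.
Comparing (forward last k vs required): k=1: T vs G ✗; k=2: GT vs GT ✓; k=3: TGT vs GTG ✗; k=4: CTGT vs GTGG ✗; k=5: GCTGT vs GTGGA ✗; k=6: AGCTGT vs GTGGAG ✗; k=7: TAGCTGT vs GTGGAGC ✗; k=8: TTAGCTGT vs GTGGAGCG ✗.
Only k = 2 is perfect, so the longest perfect 3' overlap is 2.

Longest perfect overlap: 2 complementary base pairs; below the dimer-risk threshold (threshold 4).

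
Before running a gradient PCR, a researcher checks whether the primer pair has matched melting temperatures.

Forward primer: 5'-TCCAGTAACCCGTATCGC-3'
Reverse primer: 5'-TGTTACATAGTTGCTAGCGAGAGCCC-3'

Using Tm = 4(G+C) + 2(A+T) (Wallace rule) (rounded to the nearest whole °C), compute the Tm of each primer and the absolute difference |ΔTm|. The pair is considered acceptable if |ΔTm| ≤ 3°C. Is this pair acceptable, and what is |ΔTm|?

Forward: A=4 T=4 G=3 C=7 → Tm = 2·8 + 4·10 = 56°C.
Reverse: A=6 T=7 G=7 C=6 → Tm = 2·13 + 4·13 = 78°C.
|ΔTm| = |56 − 78| = 22°C, > 3°C.

|ΔTm| = 22°C; the pair is not acceptable.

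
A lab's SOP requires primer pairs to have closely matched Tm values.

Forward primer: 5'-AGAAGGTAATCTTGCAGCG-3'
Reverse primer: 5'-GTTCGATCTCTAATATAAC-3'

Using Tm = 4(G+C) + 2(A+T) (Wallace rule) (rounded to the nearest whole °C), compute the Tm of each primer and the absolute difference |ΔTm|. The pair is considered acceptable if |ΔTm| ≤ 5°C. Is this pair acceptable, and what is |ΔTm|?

Forward: A=6 T=4 G=6 C=3 → Tm = 2·10 + 4·9 = 56°C.
Reverse: A=6 T=7 G=2 C=4 → Tm = 2·13 + 4·6 = 50°C.
|ΔTm| = |56 − 50| = 6°C, > 5°C.

|ΔTm| = 6°C; the pair is not acceptable.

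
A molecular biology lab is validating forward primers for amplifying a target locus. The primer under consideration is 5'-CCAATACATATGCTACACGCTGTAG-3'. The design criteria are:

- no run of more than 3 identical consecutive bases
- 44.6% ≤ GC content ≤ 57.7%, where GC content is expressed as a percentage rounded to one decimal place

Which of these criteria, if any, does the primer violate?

Fails: GC content.

Base counts: A=8, T=6, G=4, C=7 (length 25).
homopolymer run: longest run = 2 ✓
GC content: GC 11/25 = 44.0%, outside 44.6–57.7% ✗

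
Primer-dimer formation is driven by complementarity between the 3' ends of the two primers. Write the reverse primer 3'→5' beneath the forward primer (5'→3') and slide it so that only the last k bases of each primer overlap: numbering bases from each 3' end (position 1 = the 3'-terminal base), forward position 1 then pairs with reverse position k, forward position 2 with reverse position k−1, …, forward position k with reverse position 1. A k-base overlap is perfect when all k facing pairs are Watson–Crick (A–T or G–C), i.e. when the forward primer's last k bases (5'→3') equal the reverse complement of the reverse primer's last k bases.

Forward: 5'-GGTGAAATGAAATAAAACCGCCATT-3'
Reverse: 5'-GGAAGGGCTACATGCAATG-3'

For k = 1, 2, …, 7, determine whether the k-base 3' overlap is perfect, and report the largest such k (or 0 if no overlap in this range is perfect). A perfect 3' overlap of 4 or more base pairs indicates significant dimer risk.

Last 7 bases (5'→3') — forward …CGCCATT, reverse …TGCAATG.
Reverse complement of the reverse primer's last 7 bases: CATTGCA; its first k bases are the reverse complement of the reverse primer's last k bases, so a perfect k-base overlap needs the forward primer's last k bases to equal them.
Comparing (forward last k vs required): k=1: T vs C ✗; k=2: TT vs CA ✗; k=3: ATT vs CAT ✗; k=4: CATT vs CATT ✓; k=5: CCATT vs CATTG ✗; k=6: GCCATT vs CATTGC ✗; k=7: CGCCATT vs CATTGCA ✗.
Only k = 4 is perfect, so the longest perfect 3' overlap is 4.

Longest perfect overlap: 4 complementary base pairs; significant dimer risk (threshold 4).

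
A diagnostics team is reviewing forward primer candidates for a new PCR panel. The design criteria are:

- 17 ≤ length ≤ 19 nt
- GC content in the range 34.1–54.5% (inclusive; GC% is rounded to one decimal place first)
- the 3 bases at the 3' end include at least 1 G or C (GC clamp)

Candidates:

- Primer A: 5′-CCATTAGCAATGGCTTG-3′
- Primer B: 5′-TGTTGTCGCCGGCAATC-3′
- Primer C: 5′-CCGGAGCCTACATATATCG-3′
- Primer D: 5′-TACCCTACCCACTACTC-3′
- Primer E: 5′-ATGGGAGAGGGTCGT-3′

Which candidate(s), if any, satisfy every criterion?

Primer A, Primer C and Primer D.

Primer A (17 nt, A=4 T=5 G=4 C=4): length 17 ✓; GC 8/17 = 47.1% ✓; 3' end TTG has 1 G/C ✓ — passes.
Primer B (17 nt, A=2 T=5 G=5 C=5): length 17 ✓; GC 10/17 = 58.8%, outside 34.1–54.5% ✗; 3' end ATC has 1 G/C ✓ — fails.
Primer C (19 nt, A=5 T=4 G=4 C=6): length 19 ✓; GC 10/19 = 52.6% ✓; 3' end TCG has 2 G/C ✓ — passes.
Primer D (17 nt, A=4 T=4 G=0 C=9): length 17 ✓; GC 9/17 = 52.9% ✓; 3' end CTC has 2 G/C ✓ — passes.
Primer E (15 nt, A=3 T=3 G=8 C=1): length 15, outside 17–19 ✗; GC 9/15 = 60.0%, outside 34.1–54.5% ✗; 3' end CGT has 2 G/C ✓ — fails.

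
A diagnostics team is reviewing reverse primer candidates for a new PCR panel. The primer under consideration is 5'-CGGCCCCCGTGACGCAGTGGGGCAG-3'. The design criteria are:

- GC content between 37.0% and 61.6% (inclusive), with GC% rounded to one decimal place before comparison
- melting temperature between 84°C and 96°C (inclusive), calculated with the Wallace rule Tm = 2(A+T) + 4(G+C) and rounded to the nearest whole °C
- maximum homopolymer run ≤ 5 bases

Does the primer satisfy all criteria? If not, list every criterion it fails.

Base counts: A=3, T=2, G=11, C=9 (length 25).
GC content: GC 20/25 = 80.0%, outside 37.0–61.6% ✗
Tm: Tm = 2·5 + 4·20 = 90°C ✓
homopolymer run: longest run = 5 ✓

Fails: GC content.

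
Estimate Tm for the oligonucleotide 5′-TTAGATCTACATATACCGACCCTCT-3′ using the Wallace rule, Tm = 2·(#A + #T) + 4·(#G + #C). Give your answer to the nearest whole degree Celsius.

70°C

Base counts: A=7, T=8, G=2, C=8 (length 25).
Tm = 2·(7+8) + 4·(2+8) = 2·15 + 4·10 = 30 + 40 = 70°C.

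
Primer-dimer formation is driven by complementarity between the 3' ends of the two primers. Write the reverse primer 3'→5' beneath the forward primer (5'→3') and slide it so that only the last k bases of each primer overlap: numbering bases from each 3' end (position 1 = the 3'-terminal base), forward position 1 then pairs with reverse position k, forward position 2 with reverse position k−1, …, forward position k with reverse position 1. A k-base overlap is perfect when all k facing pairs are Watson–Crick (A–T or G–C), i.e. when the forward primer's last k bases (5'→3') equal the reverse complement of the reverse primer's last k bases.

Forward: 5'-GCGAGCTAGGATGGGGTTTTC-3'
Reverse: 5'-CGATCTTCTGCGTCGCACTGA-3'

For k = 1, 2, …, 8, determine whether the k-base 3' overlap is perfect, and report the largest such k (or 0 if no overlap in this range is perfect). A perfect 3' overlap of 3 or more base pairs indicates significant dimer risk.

Last 8 bases (5'→3') — forward …GGGTTTTC, reverse …CGCACTGA.
Reverse complement of the reverse primer's last 8 bases: TCAGTGCG; its first k bases are the reverse complement of the reverse primer's last k bases, so a perfect k-base overlap needs the forward primer's last k bases to equal them.
Comparing (forward last k vs required): k=1: C vs T ✗; k=2: TC vs TC ✓; k=3: TTC vs TCA ✗; k=4: TTTC vs TCAG ✗; k=5: TTTTC vs TCAGT ✗; k=6: GTTTTC vs TCAGTG ✗; k=7: GGTTTTC vs TCAGTGC ✗; k=8: GGGTTTTC vs TCAGTGCG ✗.
Only k = 2 is perfect, so the longest perfect 3' overlap is 2.

Longest perfect overlap: 2 complementary base pairs; below the dimer-risk threshold (threshold 3).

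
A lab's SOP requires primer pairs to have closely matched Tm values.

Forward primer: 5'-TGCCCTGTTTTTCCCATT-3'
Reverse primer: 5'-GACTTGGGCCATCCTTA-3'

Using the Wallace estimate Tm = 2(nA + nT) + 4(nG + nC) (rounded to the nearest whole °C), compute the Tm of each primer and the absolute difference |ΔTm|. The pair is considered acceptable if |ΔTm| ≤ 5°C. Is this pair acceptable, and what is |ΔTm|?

|ΔTm| = 0°C; the pair is acceptable.

Forward: A=1 T=9 G=2 C=6 → Tm = 2·10 + 4·8 = 52°C.
Reverse: A=3 T=5 G=4 C=5 → Tm = 2·8 + 4·9 = 52°C.
|ΔTm| = |52 − 52| = 0°C, ≤ 5°C.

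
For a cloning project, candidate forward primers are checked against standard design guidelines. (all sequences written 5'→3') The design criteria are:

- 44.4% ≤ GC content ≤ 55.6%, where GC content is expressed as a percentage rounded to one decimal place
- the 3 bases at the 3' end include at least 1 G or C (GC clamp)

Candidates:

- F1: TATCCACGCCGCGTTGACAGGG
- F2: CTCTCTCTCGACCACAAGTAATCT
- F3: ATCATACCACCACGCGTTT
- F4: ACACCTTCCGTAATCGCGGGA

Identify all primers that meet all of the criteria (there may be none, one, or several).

F2 only.

F1 (22 nt, A=4 T=4 G=7 C=7): GC 14/22 = 63.6%, outside 44.4–55.6% ✗; 3' end GGG has 3 G/C ✓ — fails.
F2 (24 nt, A=6 T=7 G=2 C=9): GC 11/24 = 45.8% ✓; 3' end TCT has 1 G/C ✓ — passes.
F3 (19 nt, A=5 T=5 G=2 C=7): GC 9/19 = 47.4% ✓; 3' end TTT has 0 G/C, need ≥1 ✗ — fails.
F4 (21 nt, A=5 T=4 G=5 C=7): GC 12/21 = 57.1%, outside 44.4–55.6% ✗; 3' end GGA has 2 G/C ✓ — fails.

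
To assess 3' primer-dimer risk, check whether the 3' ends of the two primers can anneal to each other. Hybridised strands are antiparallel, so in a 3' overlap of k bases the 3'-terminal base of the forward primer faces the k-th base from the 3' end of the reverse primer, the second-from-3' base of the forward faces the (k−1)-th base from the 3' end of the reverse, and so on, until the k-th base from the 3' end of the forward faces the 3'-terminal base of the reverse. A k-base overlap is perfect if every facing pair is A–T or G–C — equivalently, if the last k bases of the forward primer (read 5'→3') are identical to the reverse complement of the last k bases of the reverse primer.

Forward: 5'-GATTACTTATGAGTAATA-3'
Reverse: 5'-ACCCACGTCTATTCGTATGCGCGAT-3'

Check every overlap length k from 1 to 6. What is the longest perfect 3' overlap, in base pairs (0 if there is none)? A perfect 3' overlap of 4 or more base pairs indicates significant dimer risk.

Last 6 bases (5'→3') — forward …GTAATA, reverse …CGCGAT.
Reverse complement of the reverse primer's last 6 bases: ATCGCG; its first k bases are the reverse complement of the reverse primer's last k bases, so a perfect k-base overlap needs the forward primer's last k bases to equal them.
Comparing (forward last k vs required): k=1: A vs A ✓; k=2: TA vs AT ✗; k=3: ATA vs ATC ✗; k=4: AATA vs ATCG ✗; k=5: TAATA vs ATCGC ✗; k=6: GTAATA vs ATCGCG ✗.
Only k = 1 is perfect, so the longest perfect 3' overlap is 1.

Longest perfect overlap: 1 complementary base pair; below the dimer-risk threshold (threshold 4).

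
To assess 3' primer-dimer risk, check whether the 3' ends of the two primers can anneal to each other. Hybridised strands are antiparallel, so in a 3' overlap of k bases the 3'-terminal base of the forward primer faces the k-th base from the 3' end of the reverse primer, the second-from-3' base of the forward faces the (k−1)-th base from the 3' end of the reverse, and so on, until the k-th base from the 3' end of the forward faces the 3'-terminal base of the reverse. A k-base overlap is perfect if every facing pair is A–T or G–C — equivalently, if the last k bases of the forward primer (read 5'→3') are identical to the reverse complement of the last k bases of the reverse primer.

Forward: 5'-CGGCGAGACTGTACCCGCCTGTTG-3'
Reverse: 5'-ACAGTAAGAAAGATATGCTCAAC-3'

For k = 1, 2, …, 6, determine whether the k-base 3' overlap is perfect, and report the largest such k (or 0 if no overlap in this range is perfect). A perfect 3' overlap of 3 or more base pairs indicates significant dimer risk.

Last 6 bases (5'→3') — forward …CTGTTG, reverse …CTCAAC.
Reverse complement of the reverse primer's last 6 bases: GTTGAG; its first k bases are the reverse complement of the reverse primer's last k bases, so a perfect k-base overlap needs the forward primer's last k bases to equal them.
Comparing (forward last k vs required): k=1: G vs G ✓; k=2: TG vs GT ✗; k=3: TTG vs GTT ✗; k=4: GTTG vs GTTG ✓; k=5: TGTTG vs GTTGA ✗; k=6: CTGTTG vs GTTGAG ✗.
Perfect overlaps at k = 1, 4; the largest is 4.

Longest perfect overlap: 4 complementary base pairs; significant dimer risk (threshold 3).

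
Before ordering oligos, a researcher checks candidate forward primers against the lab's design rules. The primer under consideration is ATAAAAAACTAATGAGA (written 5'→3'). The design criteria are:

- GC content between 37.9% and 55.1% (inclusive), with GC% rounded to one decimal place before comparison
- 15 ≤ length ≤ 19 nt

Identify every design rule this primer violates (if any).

Base counts: A=11, T=3, G=2, C=1 (length 17).
GC content: GC 3/17 = 17.6%, outside 37.9–55.1% ✗
length: length 17 ✓

Fails: GC content.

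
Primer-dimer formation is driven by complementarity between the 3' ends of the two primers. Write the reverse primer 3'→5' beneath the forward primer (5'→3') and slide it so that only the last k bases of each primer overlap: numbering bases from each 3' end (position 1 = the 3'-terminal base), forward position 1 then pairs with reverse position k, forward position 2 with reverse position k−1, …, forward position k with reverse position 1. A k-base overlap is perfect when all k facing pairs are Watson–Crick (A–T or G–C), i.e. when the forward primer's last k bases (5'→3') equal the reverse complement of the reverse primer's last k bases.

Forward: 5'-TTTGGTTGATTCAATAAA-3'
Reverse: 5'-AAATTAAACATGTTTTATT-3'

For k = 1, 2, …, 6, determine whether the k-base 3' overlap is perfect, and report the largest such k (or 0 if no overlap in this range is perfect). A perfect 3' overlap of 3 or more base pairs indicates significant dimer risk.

Longest perfect overlap: 6 complementary base pairs; significant dimer risk (threshold 3).

Last 6 bases (5'→3') — forward …AATAAA, reverse …TTTATT.
Reverse complement of the reverse primer's last 6 bases: AATAAA; its first k bases are the reverse complement of the reverse primer's last k bases, so a perfect k-base overlap needs the forward primer's last k bases to equal them.
Comparing (forward last k vs required): k=1: A vs A ✓; k=2: AA vs AA ✓; k=3: AAA vs AAT ✗; k=4: TAAA vs AATA ✗; k=5: ATAAA vs AATAA ✗; k=6: AATAAA vs AATAAA ✓.
Perfect overlaps at k = 1, 2, 6; the largest is 6.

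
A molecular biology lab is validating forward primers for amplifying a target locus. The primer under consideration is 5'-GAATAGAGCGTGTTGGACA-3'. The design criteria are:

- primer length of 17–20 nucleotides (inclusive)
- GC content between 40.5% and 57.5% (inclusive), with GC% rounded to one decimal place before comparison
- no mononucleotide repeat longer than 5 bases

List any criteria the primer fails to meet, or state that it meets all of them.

Meets all criteria.

Base counts: A=6, T=4, G=7, C=2 (length 19).
length: length 19 ✓
GC content: GC 9/19 = 47.4% ✓
homopolymer run: longest run = 2 ✓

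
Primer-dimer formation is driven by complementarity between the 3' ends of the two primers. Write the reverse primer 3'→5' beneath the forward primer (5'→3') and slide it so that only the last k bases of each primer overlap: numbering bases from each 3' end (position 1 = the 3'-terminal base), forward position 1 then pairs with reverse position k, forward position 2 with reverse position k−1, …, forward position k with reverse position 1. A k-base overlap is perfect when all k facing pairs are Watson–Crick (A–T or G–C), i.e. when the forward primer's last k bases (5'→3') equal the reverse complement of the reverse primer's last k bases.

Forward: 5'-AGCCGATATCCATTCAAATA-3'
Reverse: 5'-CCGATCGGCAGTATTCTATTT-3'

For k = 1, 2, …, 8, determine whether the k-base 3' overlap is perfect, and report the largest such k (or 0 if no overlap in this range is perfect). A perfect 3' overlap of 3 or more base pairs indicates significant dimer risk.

Longest perfect overlap: 5 complementary base pairs; significant dimer risk (threshold 3).

Last 8 bases (5'→3') — forward …TTCAAATA, reverse …TTCTATTT.
Reverse complement of the reverse primer's last 8 bases: AAATAGAA; its first k bases are the reverse complement of the reverse primer's last k bases, so a perfect k-base overlap needs the forward primer's last k bases to equal them.
Comparing (forward last k vs required): k=1: A vs A ✓; k=2: TA vs AA ✗; k=3: ATA vs AAA ✗; k=4: AATA vs AAAT ✗; k=5: AAATA vs AAATA ✓; k=6: CAAATA vs AAATAG ✗; k=7: TCAAATA vs AAATAGA ✗; k=8: TTCAAATA vs AAATAGAA ✗.
Perfect overlaps at k = 1, 5; the largest is 5.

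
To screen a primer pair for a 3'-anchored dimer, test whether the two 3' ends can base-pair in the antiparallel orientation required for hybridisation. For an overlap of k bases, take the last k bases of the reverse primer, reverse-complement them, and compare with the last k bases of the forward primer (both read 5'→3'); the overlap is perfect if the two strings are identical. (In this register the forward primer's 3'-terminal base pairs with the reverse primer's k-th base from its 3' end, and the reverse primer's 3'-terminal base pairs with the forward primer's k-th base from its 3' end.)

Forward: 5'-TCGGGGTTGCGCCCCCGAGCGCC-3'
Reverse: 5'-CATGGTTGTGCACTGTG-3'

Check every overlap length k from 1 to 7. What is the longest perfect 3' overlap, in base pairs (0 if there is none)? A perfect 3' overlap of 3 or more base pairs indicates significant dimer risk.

Longest perfect overlap: 1 complementary base pair; below the dimer-risk threshold (threshold 3).

Last 7 bases (5'→3') — forward …GAGCGCC, reverse …CACTGTG.
Reverse complement of the reverse primer's last 7 bases: CACAGTG; its first k bases are the reverse complement of the reverse primer's last k bases, so a perfect k-base overlap needs the forward primer's last k bases to equal them.
Comparing (forward last k vs required): k=1: C vs C ✓; k=2: CC vs CA ✗; k=3: GCC vs CAC ✗; k=4: CGCC vs CACA ✗; k=5: GCGCC vs CACAG ✗; k=6: AGCGCC vs CACAGT ✗; k=7: GAGCGCC vs CACAGTG ✗.
Only k = 1 is perfect, so the longest perfect 3' overlap is 1.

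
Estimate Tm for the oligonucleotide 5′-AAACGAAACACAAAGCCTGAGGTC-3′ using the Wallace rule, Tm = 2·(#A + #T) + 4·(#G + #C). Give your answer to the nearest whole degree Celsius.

70°C

Base counts: A=11, T=2, G=5, C=6 (length 24).
Tm = 2·(11+2) + 4·(5+6) = 2·13 + 4·11 = 26 + 44 = 70°C.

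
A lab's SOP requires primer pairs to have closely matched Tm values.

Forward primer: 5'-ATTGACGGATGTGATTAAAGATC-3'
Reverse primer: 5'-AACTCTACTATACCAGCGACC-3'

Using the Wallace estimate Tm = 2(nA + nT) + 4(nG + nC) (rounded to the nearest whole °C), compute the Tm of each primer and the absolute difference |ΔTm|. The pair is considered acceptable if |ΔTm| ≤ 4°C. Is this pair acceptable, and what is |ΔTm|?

|ΔTm| = 0°C; the pair is acceptable.

Forward: A=8 T=7 G=6 C=2 → Tm = 2·15 + 4·8 = 62°C.
Reverse: A=7 T=4 G=2 C=8 → Tm = 2·11 + 4·10 = 62°C.
|ΔTm| = |62 − 62| = 0°C, ≤ 4°C.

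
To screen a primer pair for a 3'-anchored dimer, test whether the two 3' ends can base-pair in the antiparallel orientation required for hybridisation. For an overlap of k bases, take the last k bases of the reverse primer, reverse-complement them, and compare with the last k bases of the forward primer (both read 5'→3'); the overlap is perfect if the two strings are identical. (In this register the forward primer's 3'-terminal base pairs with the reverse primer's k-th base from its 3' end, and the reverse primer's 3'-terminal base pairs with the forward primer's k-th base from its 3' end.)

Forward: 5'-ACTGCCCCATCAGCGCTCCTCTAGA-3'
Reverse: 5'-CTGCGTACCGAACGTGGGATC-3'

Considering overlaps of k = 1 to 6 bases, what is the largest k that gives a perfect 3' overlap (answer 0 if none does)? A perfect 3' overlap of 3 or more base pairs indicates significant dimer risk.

Longest perfect overlap: 2 complementary base pairs; below the dimer-risk threshold (threshold 3).

Last 6 bases (5'→3') — forward …TCTAGA, reverse …GGGATC.
Reverse complement of the reverse primer's last 6 bases: GATCCC; its first k bases are the reverse complement of the reverse primer's last k bases, so a perfect k-base overlap needs the forward primer's last k bases to equal them.
Comparing (forward last k vs required): k=1: A vs G ✗; k=2: GA vs GA ✓; k=3: AGA vs GAT ✗; k=4: TAGA vs GATC ✗; k=5: CTAGA vs GATCC ✗; k=6: TCTAGA vs GATCCC ✗.
Only k = 2 is perfect, so the longest perfect 3' overlap is 2.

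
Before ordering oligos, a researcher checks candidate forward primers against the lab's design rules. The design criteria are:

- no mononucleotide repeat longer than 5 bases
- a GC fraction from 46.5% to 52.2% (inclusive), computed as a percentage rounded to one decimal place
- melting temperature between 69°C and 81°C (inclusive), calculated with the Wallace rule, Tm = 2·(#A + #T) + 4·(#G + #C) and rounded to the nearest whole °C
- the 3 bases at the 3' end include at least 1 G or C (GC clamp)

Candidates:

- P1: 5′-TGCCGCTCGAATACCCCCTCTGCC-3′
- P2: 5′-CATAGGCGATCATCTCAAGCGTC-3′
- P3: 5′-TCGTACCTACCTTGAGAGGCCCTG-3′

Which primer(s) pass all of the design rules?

P2 only.

P1 (24 nt, A=3 T=5 G=4 C=12): longest run = 5 ✓; GC 16/24 = 66.7%, outside 46.5–52.2% ✗; Tm = 2·8 + 4·16 = 80°C ✓; 3' end GCC has 3 G/C ✓ — fails.
P2 (23 nt, A=6 T=5 G=5 C=7): longest run = 2 ✓; GC 12/23 = 52.2% ✓; Tm = 2·11 + 4·12 = 70°C ✓; 3' end GTC has 2 G/C ✓ — passes.
P3 (24 nt, A=4 T=6 G=6 C=8): longest run = 3 ✓; GC 14/24 = 58.3%, outside 46.5–52.2% ✗; Tm = 2·10 + 4·14 = 76°C ✓; 3' end CTG has 2 G/C ✓ — fails.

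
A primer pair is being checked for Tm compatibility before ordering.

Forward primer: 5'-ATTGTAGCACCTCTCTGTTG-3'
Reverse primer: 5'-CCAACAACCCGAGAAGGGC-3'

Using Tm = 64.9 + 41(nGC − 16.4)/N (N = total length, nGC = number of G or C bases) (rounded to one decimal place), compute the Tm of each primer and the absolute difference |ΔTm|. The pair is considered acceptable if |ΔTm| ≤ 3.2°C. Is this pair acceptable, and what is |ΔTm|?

|ΔTm| = 5.7°C; the pair is not acceptable.

Forward: G+C = 9, N = 20 → Tm = 64.9 + 41·(9 − 16.4)/20 = 49.7°C.
Reverse: G+C = 12, N = 19 → Tm = 64.9 + 41·(12 − 16.4)/19 = 55.4°C.
|ΔTm| = |49.7 − 55.4| = 5.7°C, > 3.2°C.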